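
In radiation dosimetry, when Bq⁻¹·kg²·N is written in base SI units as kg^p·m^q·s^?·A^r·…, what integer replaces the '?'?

-1

Bq = s⁻¹.
So Bq⁻¹ = s.
N = kg·m·s⁻².
Combining: Bq⁻¹·kg²·N = s · kg² · (kg·m·s⁻²) = kg³·m·s⁻¹.
The exponent of s is -1.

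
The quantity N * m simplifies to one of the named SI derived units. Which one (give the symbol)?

N = kg·m/s² = kg·m·s⁻² (force = mass × acceleration).
Combining: N·m = (kg·m·s⁻²) · m = kg·m²·s⁻².
kg·m²·s⁻² is the base-SI form of the joule.

J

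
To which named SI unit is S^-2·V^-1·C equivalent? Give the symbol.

S = 1/Ω (conductance is reciprocal resistance),
    = kg⁻¹·m⁻²·s³·A².
So S⁻² = kg²·m⁴·s⁻⁶·A⁻⁴.
V = W/A (potential = power per current),
    = kg·m²·s⁻³·A⁻¹.
So V⁻¹ = kg⁻¹·m⁻²·s³·A.
C = A·s = s·A (charge = current × time).
Combining: S⁻²·V⁻¹·C = (kg²·m⁴·s⁻⁶·A⁻⁴) · (kg⁻¹·m⁻²·s³·A) · (s·A) = kg·m²·s⁻²·A⁻².
kg·m²·s⁻²·A⁻² is the base-SI form of the henry.

H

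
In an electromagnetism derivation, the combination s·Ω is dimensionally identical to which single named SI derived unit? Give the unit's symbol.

H

Ω = V/A (resistance = voltage per current),
    = kg·m²·s⁻³·A⁻².
Combining: s·Ω = s · (kg·m²·s⁻³·A⁻²) = kg·m²·s⁻²·A⁻².
kg·m²·s⁻²·A⁻² is the base-SI form of the henry.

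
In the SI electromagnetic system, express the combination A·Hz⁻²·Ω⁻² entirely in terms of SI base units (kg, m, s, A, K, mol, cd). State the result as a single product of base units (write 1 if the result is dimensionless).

Hz = s⁻¹.
So Hz⁻² = s².
Ω = kg·m²·s⁻³·A⁻².
So Ω⁻² = kg⁻²·m⁻⁴·s⁶·A⁴.
Combining: A·Hz⁻²·Ω⁻² = A · s² · (kg⁻²·m⁻⁴·s⁶·A⁴) = kg⁻²·m⁻⁴·s⁸·A⁵.

kg⁻²·m⁻⁴·s⁸·A⁵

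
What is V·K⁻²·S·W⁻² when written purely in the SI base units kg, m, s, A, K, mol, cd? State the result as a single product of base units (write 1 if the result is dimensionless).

V = kg·m²·s⁻³·A⁻¹.
S = kg⁻¹·m⁻²·s³·A².
W = kg·m²·s⁻³.
So W⁻² = kg⁻²·m⁻⁴·s⁶.
Combining: V·K⁻²·S·W⁻² = (kg·m²·s⁻³·A⁻¹) · K⁻² · (kg⁻¹·m⁻²·s³·A²) · (kg⁻²·m⁻⁴·s⁶) = kg⁻²·m⁻⁴·s⁶·A·K⁻².

kg⁻²·m⁻⁴·s⁶·A·K⁻²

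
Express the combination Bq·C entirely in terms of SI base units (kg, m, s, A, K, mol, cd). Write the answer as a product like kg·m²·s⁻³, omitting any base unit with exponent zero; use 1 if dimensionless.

A

Bq = 1/s = s⁻¹ (activity is decays per second).
C = A·s = s·A (charge = current × time).
Combining: Bq·C = s⁻¹ · (s·A) = A.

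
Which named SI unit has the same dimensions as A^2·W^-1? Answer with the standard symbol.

S

W = kg·m²·s⁻³.
So W⁻¹ = kg⁻¹·m⁻²·s³.
Combining: A²·W⁻¹ = A² · (kg⁻¹·m⁻²·s³) = kg⁻¹·m⁻²·s³·A².
kg⁻¹·m⁻²·s³·A² is the base-SI form of the siemens.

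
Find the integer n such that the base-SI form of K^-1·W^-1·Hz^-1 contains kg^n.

-1

W = J/s (power = energy per time),
    = kg·m²·s⁻³.
So W⁻¹ = kg⁻¹·m⁻²·s³.
Hz = 1/s = s⁻¹ (frequency is cycles per second).
So Hz⁻¹ = s.
Combining: K⁻¹·W⁻¹·Hz⁻¹ = K⁻¹ · (kg⁻¹·m⁻²·s³) · s = kg⁻¹·m⁻²·s⁴·K⁻¹.
The exponent of kg is -1.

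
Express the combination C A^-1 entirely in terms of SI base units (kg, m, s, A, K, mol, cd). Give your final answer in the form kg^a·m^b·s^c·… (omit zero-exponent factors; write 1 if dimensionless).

C = s·A.
Combining: C·A⁻¹ = (s·A) · A⁻¹ = s.

s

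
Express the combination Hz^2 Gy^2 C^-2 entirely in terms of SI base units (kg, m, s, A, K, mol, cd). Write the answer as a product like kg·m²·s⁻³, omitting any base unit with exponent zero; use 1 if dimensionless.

m⁴·s⁻⁸·A⁻²

Hz = s⁻¹.
So Hz² = s⁻².
Gy = m²·s⁻².
So Gy² = m⁴·s⁻⁴.
C = s·A.
So C⁻² = s⁻²·A⁻².
Combining: Hz²·Gy²·C⁻² = s⁻² · (m⁴·s⁻⁴) · (s⁻²·A⁻²) = m⁴·s⁻⁸·A⁻².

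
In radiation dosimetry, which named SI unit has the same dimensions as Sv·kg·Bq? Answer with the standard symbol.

W

Sv = J/kg (equivalent dose = energy per mass),
    = m²·s⁻².
Bq = 1/s = s⁻¹ (activity is decays per second).
Combining: Sv·kg·Bq = (m²·s⁻²) · kg · s⁻¹ = kg·m²·s⁻³.
kg·m²·s⁻³ is the base-SI form of the watt.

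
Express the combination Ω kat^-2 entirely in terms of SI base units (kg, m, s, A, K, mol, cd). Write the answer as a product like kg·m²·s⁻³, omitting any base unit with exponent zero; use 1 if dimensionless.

Ω = kg·m²·s⁻³·A⁻².
kat = s⁻¹·mol.
So kat⁻² = s²·mol⁻².
Combining: Ω·kat⁻² = (kg·m²·s⁻³·A⁻²) · (s²·mol⁻²) = kg·m²·s⁻¹·A⁻²·mol⁻².

kg·m²·s⁻¹·A⁻²·mol⁻²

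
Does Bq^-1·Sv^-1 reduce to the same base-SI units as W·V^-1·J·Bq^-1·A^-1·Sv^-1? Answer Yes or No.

Left side:
  Bq = s⁻¹.
  So Bq⁻¹ = s.
  Sv = m²·s⁻².
  So Sv⁻¹ = m⁻²·s².
  Combining: Bq⁻¹·Sv⁻¹ = s · (m⁻²·s²) = m⁻²·s³.
Right side:
  W = kg·m²·s⁻³.
  V = kg·m²·s⁻³·A⁻¹.
  So V⁻¹ = kg⁻¹·m⁻²·s³·A.
  J = kg·m²·s⁻².
  Bq = s⁻¹.
  So Bq⁻¹ = s.
  Sv = m²·s⁻².
  So Sv⁻¹ = m⁻²·s².
  Combining: W·V⁻¹·J·Bq⁻¹·A⁻¹·Sv⁻¹ = (kg·m²·s⁻³) · (kg⁻¹·m⁻²·s³·A) · (kg·m²·s⁻²) · s · A⁻¹ · (m⁻²·s²) = kg·s.
Left is m⁻²·s³; right is kg·s — different.

No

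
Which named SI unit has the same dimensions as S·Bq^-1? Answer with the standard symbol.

F

S = 1/Ω (conductance is reciprocal resistance),
    = kg⁻¹·m⁻²·s³·A².
Bq = 1/s = s⁻¹ (activity is decays per second).
So Bq⁻¹ = s.
Combining: S·Bq⁻¹ = (kg⁻¹·m⁻²·s³·A²) · s = kg⁻¹·m⁻²·s⁴·A².
kg⁻¹·m⁻²·s⁴·A² is the base-SI form of the farad.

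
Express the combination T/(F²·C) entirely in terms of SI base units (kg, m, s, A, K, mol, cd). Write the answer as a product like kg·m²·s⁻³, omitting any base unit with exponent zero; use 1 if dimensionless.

kg³·m⁴·s⁻¹¹·A⁻⁶

F = C/V (capacitance = charge per voltage),
    = A·s/(kg·m²·s⁻³·A⁻¹) (substituting C and V),
    = kg⁻¹·m⁻²·s⁴·A².
So F⁻² = kg²·m⁴·s⁻⁸·A⁻⁴.
C = A·s = s·A (charge = current × time).
So C⁻¹ = s⁻¹·A⁻¹.
T = Wb/m² (flux density = flux per area),
    = kg·s⁻²·A⁻¹.
Combining: F⁻²·C⁻¹·T = (kg²·m⁴·s⁻⁸·A⁻⁴) · (s⁻¹·A⁻¹) · (kg·s⁻²·A⁻¹) = kg³·m⁴·s⁻¹¹·A⁻⁶.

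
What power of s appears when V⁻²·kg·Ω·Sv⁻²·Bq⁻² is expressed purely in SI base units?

9

V = W/A (potential = power per current),
    = kg·m²·s⁻³·A⁻¹.
So V⁻² = kg⁻²·m⁻⁴·s⁶·A².
Ω = V/A (resistance = voltage per current),
    = kg·m²·s⁻³·A⁻².
Sv = J/kg (equivalent dose = energy per mass),
    = m²·s⁻².
So Sv⁻² = m⁻⁴·s⁴.
Bq = 1/s = s⁻¹ (activity is decays per second).
So Bq⁻² = s².
Combining: V⁻²·kg·Ω·Sv⁻²·Bq⁻² = (kg⁻²·m⁻⁴·s⁶·A²) · kg · (kg·m²·s⁻³·A⁻²) · (m⁻⁴·s⁴) · s² = m⁻⁶·s⁹.
The exponent of s is 9.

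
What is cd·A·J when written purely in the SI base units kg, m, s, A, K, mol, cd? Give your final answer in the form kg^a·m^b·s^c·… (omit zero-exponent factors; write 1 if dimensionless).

kg·m²·s⁻²·A·cd

J = N·m (work = force × distance),
    = kg·m²·s⁻².
Combining: cd·A·J = cd · A · (kg·m²·s⁻²) = kg·m²·s⁻²·A·cd.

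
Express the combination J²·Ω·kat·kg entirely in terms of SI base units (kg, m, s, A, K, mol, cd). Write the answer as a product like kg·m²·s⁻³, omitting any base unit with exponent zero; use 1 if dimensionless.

kg⁴·m⁶·s⁻⁸·A⁻²·mol

J = N·m (work = force × distance),
    = kg·m²·s⁻².
So J² = kg²·m⁴·s⁻⁴.
Ω = V/A (resistance = voltage per current),
    = kg·m²·s⁻³·A⁻².
kat = mol/s = s⁻¹·mol (catalytic activity).
Combining: J²·Ω·kat·kg = (kg²·m⁴·s⁻⁴) · (kg·m²·s⁻³·A⁻²) · (s⁻¹·mol) · kg = kg⁴·m⁶·s⁻⁸·A⁻²·mol.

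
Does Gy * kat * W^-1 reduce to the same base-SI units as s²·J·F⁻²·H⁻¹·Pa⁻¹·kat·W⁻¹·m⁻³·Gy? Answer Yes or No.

Left side:
  Gy = J/kg (absorbed dose = energy per mass),
      = m²·s⁻².
  kat = mol/s = s⁻¹·mol (catalytic activity).
  W = J/s (power = energy per time),
      = kg·m²·s⁻³.
  So W⁻¹ = kg⁻¹·m⁻²·s³.
  Combining: Gy·kat·W⁻¹ = (m²·s⁻²) · (s⁻¹·mol) · (kg⁻¹·m⁻²·s³) = kg⁻¹·mol.
Right side:
  J = N·m (work = force × distance),
      = kg·m²·s⁻².
  F = C/V (capacitance = charge per voltage),
      = A·s/(kg·m²·s⁻³·A⁻¹) (substituting C and V),
      = kg⁻¹·m⁻²·s⁴·A².
  So F⁻² = kg²·m⁴·s⁻⁸·A⁻⁴.
  H = Wb/A (inductance = flux per current),
      = kg·m²·s⁻²·A⁻².
  So H⁻¹ = kg⁻¹·m⁻²·s²·A².
  Pa = N/m² (pressure = force per area),
      = kg·m⁻¹·s⁻².
  So Pa⁻¹ = kg⁻¹·m·s².
  kat = mol/s = s⁻¹·mol (catalytic activity).
  W = J/s (power = energy per time),
      = kg·m²·s⁻³.
  So W⁻¹ = kg⁻¹·m⁻²·s³.
  Gy = J/kg (absorbed dose = energy per mass),
      = m²·s⁻².
  Combining: s²·J·F⁻²·H⁻¹·Pa⁻¹·kat·W⁻¹·m⁻³·Gy = s² · (kg·m²·s⁻²) · (kg²·m⁴·s⁻⁸·A⁻⁴) · (kg⁻¹·m⁻²·s²·A²) · (kg⁻¹·m·s²) · (s⁻¹·mol) · (kg⁻¹·m⁻²·s³) · m⁻³ · (m²·s⁻²) = m²·s⁻⁴·A⁻²·mol.
Left is kg⁻¹·mol; right is m²·s⁻⁴·A⁻²·mol — different.

No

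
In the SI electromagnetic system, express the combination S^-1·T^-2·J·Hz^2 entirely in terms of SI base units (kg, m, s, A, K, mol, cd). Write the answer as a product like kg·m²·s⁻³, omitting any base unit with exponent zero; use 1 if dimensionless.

S = kg⁻¹·m⁻²·s³·A².
So S⁻¹ = kg·m²·s⁻³·A⁻².
T = kg·s⁻²·A⁻¹.
So T⁻² = kg⁻²·s⁴·A².
J = kg·m²·s⁻².
Hz = s⁻¹.
So Hz² = s⁻².
Combining: S⁻¹·T⁻²·J·Hz² = (kg·m²·s⁻³·A⁻²) · (kg⁻²·s⁴·A²) · (kg·m²·s⁻²) · s⁻² = m⁴·s⁻³.

m⁴·s⁻³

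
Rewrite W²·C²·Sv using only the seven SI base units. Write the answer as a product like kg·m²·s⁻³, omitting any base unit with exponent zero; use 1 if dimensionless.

kg²·m⁶·s⁻⁶·A²

W = kg·m²·s⁻³.
So W² = kg²·m⁴·s⁻⁶.
C = s·A.
So C² = s²·A².
Sv = m²·s⁻².
Combining: W²·C²·Sv = (kg²·m⁴·s⁻⁶) · (s²·A²) · (m²·s⁻²) = kg²·m⁶·s⁻⁶·A².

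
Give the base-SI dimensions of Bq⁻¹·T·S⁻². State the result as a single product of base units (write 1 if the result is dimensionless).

Bq = 1/s = s⁻¹ (activity is decays per second).
So Bq⁻¹ = s.
T = Wb/m² (flux density = flux per area),
    = kg·s⁻²·A⁻¹.
S = 1/Ω (conductance is reciprocal resistance),
    = kg⁻¹·m⁻²·s³·A².
So S⁻² = kg²·m⁴·s⁻⁶·A⁻⁴.
Combining: Bq⁻¹·T·S⁻² = s · (kg·s⁻²·A⁻¹) · (kg²·m⁴·s⁻⁶·A⁻⁴) = kg³·m⁴·s⁻⁷·A⁻⁵.

kg³·m⁴·s⁻⁷·A⁻⁵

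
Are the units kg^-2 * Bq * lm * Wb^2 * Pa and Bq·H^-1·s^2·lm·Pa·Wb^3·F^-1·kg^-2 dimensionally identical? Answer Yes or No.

Left side:
  Bq = 1/s = s⁻¹ (activity is decays per second).
  lm = cd·sr = cd (luminous flux; sr is dimensionless).
  Wb = V·s (flux: a volt is a weber per second),
      = kg·m²·s⁻²·A⁻¹.
  So Wb² = kg²·m⁴·s⁻⁴·A⁻².
  Pa = N/m² (pressure = force per area),
      = kg·m⁻¹·s⁻².
  Combining: kg⁻²·Bq·lm·Wb²·Pa = kg⁻² · s⁻¹ · cd · (kg²·m⁴·s⁻⁴·A⁻²) · (kg·m⁻¹·s⁻²) = kg·m³·s⁻⁷·A⁻²·cd.
Right side:
  Bq = s⁻¹.
  H = kg·m²·s⁻²·A⁻².
  So H⁻¹ = kg⁻¹·m⁻²·s²·A².
  lm = cd.
  Pa = kg·m⁻¹·s⁻².
  Wb = kg·m²·s⁻²·A⁻¹.
  So Wb³ = kg³·m⁶·s⁻⁶·A⁻³.
  F = kg⁻¹·m⁻²·s⁴·A².
  So F⁻¹ = kg·m²·s⁻⁴·A⁻².
  Combining: Bq·H⁻¹·s²·lm·Pa·Wb³·F⁻¹·kg⁻² = s⁻¹ · (kg⁻¹·m⁻²·s²·A²) · s² · cd · (kg·m⁻¹·s⁻²) · (kg³·m⁶·s⁻⁶·A⁻³) · (kg·m²·s⁻⁴·A⁻²) · kg⁻² = kg²·m⁵·s⁻⁹·A⁻³·cd.
Left is kg·m³·s⁻⁷·A⁻²·cd; right is kg²·m⁵·s⁻⁹·A⁻³·cd — different.

No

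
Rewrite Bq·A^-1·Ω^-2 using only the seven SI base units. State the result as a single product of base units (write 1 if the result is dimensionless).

Bq = 1/s = s⁻¹ (activity is decays per second).
Ω = V/A (resistance = voltage per current),
    = kg·m²·s⁻³·A⁻².
So Ω⁻² = kg⁻²·m⁻⁴·s⁶·A⁴.
Combining: Bq·A⁻¹·Ω⁻² = s⁻¹ · A⁻¹ · (kg⁻²·m⁻⁴·s⁶·A⁴) = kg⁻²·m⁻⁴·s⁵·A³.

kg⁻²·m⁻⁴·s⁵·A³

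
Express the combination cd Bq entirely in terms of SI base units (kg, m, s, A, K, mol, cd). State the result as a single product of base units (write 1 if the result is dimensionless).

Bq = 1/s = s⁻¹ (activity is decays per second).
Combining: cd·Bq = cd · s⁻¹ = s⁻¹·cd.

s⁻¹·cd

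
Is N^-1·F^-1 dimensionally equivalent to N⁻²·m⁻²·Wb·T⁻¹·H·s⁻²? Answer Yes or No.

Left side:
  N = kg·m/s² = kg·m·s⁻² (force = mass × acceleration).
  So N⁻¹ = kg⁻¹·m⁻¹·s².
  F = C/V (capacitance = charge per voltage),
      = A·s/(kg·m²·s⁻³·A⁻¹) (substituting C and V),
      = kg⁻¹·m⁻²·s⁴·A².
  So F⁻¹ = kg·m²·s⁻⁴·A⁻².
  Combining: N⁻¹·F⁻¹ = (kg⁻¹·m⁻¹·s²) · (kg·m²·s⁻⁴·A⁻²) = m·s⁻²·A⁻².
Right side:
  N = kg·m/s² = kg·m·s⁻² (force = mass × acceleration).
  So N⁻² = kg⁻²·m⁻²·s⁴.
  Wb = V·s (flux: a volt is a weber per second),
      = kg·m²·s⁻²·A⁻¹.
  T = Wb/m² (flux density = flux per area),
      = kg·s⁻²·A⁻¹.
  So T⁻¹ = kg⁻¹·s²·A.
  H = Wb/A (inductance = flux per current),
      = kg·m²·s⁻²·A⁻².
  Combining: N⁻²·m⁻²·Wb·T⁻¹·H·s⁻² = (kg⁻²·m⁻²·s⁴) · m⁻² · (kg·m²·s⁻²·A⁻¹) · (kg⁻¹·s²·A) · (kg·m²·s⁻²·A⁻²) · s⁻² = kg⁻¹·A⁻².
Left is m·s⁻²·A⁻²; right is kg⁻¹·A⁻² — different.

No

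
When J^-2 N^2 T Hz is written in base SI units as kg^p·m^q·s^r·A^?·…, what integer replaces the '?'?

-1

J = kg·m²·s⁻².
So J⁻² = kg⁻²·m⁻⁴·s⁴.
N = kg·m·s⁻².
So N² = kg²·m²·s⁻⁴.
T = kg·s⁻²·A⁻¹.
Hz = s⁻¹.
Combining: J⁻²·N²·T·Hz = (kg⁻²·m⁻⁴·s⁴) · (kg²·m²·s⁻⁴) · (kg·s⁻²·A⁻¹) · s⁻¹ = kg·m⁻²·s⁻³·A⁻¹.
The exponent of A is -1.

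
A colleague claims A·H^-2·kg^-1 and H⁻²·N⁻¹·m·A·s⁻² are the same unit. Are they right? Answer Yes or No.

Left side:
  H = kg·m²·s⁻²·A⁻².
  So H⁻² = kg⁻²·m⁻⁴·s⁴·A⁴.
  Combining: A·H⁻²·kg⁻¹ = A · (kg⁻²·m⁻⁴·s⁴·A⁴) · kg⁻¹ = kg⁻³·m⁻⁴·s⁴·A⁵.
Right side:
  H = Wb/A (inductance = flux per current),
      = kg·m²·s⁻²·A⁻².
  So H⁻² = kg⁻²·m⁻⁴·s⁴·A⁴.
  N = kg·m/s² = kg·m·s⁻² (force = mass × acceleration).
  So N⁻¹ = kg⁻¹·m⁻¹·s².
  Combining: H⁻²·N⁻¹·m·A·s⁻² = (kg⁻²·m⁻⁴·s⁴·A⁴) · (kg⁻¹·m⁻¹·s²) · m · A · s⁻² = kg⁻³·m⁻⁴·s⁴·A⁵.
Both reduce to kg⁻³·m⁻⁴·s⁴·A⁵.

Yes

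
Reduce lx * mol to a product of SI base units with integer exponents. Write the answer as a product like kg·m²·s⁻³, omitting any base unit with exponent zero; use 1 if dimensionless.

lx = lm/m² (illuminance = luminous flux per area),
    = m⁻²·cd.
Combining: lx·mol = (m⁻²·cd) · mol = m⁻²·mol·cd.

m⁻²·mol·cd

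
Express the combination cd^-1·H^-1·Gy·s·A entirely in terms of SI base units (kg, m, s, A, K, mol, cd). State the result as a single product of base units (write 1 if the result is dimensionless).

kg⁻¹·s·A³·cd⁻¹

H = Wb/A (inductance = flux per current),
    = kg·m²·s⁻²·A⁻².
So H⁻¹ = kg⁻¹·m⁻²·s²·A².
Gy = J/kg (absorbed dose = energy per mass),
    = m²·s⁻².
Combining: cd⁻¹·H⁻¹·Gy·s·A = cd⁻¹ · (kg⁻¹·m⁻²·s²·A²) · (m²·s⁻²) · s · A = kg⁻¹·s·A³·cd⁻¹.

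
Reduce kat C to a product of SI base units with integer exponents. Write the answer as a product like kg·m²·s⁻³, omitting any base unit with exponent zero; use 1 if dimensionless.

A·mol

kat = mol/s = s⁻¹·mol (catalytic activity).
C = A·s = s·A (charge = current × time).
Combining: kat·C = (s⁻¹·mol) · (s·A) = A·mol.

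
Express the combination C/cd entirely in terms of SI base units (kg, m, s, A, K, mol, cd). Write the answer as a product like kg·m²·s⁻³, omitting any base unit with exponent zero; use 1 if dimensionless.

C = A·s = s·A (charge = current × time).
Combining: C·cd⁻¹ = (s·A) · cd⁻¹ = s·A·cd⁻¹.

s·A·cd⁻¹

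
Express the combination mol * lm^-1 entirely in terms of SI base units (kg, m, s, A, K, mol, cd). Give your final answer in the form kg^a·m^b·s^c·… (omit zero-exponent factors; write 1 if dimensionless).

lm = cd·sr = cd (luminous flux; sr is dimensionless).
So lm⁻¹ = cd⁻¹.
Combining: mol·lm⁻¹ = mol · cd⁻¹ = mol·cd⁻¹.

mol·cd⁻¹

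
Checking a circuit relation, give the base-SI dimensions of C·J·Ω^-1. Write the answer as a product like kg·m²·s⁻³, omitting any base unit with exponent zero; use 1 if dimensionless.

s²·A³

C = s·A.
J = kg·m²·s⁻².
Ω = kg·m²·s⁻³·A⁻².
So Ω⁻¹ = kg⁻¹·m⁻²·s³·A².
Combining: C·J·Ω⁻¹ = (s·A) · (kg·m²·s⁻²) · (kg⁻¹·m⁻²·s³·A²) = s²·A³.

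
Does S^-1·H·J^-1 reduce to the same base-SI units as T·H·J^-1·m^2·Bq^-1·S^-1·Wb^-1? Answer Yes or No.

No

Left side:
  S = 1/Ω (conductance is reciprocal resistance),
      = kg⁻¹·m⁻²·s³·A².
  So S⁻¹ = kg·m²·s⁻³·A⁻².
  H = Wb/A (inductance = flux per current),
      = kg·m²·s⁻²·A⁻².
  J = N·m (work = force × distance),
      = kg·m²·s⁻².
  So J⁻¹ = kg⁻¹·m⁻²·s².
  Combining: S⁻¹·H·J⁻¹ = (kg·m²·s⁻³·A⁻²) · (kg·m²·s⁻²·A⁻²) · (kg⁻¹·m⁻²·s²) = kg·m²·s⁻³·A⁻⁴.
Right side:
  T = kg·s⁻²·A⁻¹.
  H = kg·m²·s⁻²·A⁻².
  J = kg·m²·s⁻².
  So J⁻¹ = kg⁻¹·m⁻²·s².
  Bq = s⁻¹.
  So Bq⁻¹ = s.
  S = kg⁻¹·m⁻²·s³·A².
  So S⁻¹ = kg·m²·s⁻³·A⁻².
  Wb = kg·m²·s⁻²·A⁻¹.
  So Wb⁻¹ = kg⁻¹·m⁻²·s²·A.
  Combining: T·H·J⁻¹·m²·Bq⁻¹·S⁻¹·Wb⁻¹ = (kg·s⁻²·A⁻¹) · (kg·m²·s⁻²·A⁻²) · (kg⁻¹·m⁻²·s²) · m² · s · (kg·m²·s⁻³·A⁻²) · (kg⁻¹·m⁻²·s²·A) = kg·m²·s⁻²·A⁻⁴.
Left is kg·m²·s⁻³·A⁻⁴; right is kg·m²·s⁻²·A⁻⁴ — different.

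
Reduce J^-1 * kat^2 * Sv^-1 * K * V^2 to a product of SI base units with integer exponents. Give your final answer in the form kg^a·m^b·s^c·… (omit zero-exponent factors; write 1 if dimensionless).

kg·s⁻⁴·A⁻²·K·mol²

J = kg·m²·s⁻².
So J⁻¹ = kg⁻¹·m⁻²·s².
kat = s⁻¹·mol.
So kat² = s⁻²·mol².
Sv = m²·s⁻².
So Sv⁻¹ = m⁻²·s².
V = kg·m²·s⁻³·A⁻¹.
So V² = kg²·m⁴·s⁻⁶·A⁻².
Combining: J⁻¹·kat²·Sv⁻¹·K·V² = (kg⁻¹·m⁻²·s²) · (s⁻²·mol²) · (m⁻²·s²) · K · (kg²·m⁴·s⁻⁶·A⁻²) = kg·s⁻⁴·A⁻²·K·mol².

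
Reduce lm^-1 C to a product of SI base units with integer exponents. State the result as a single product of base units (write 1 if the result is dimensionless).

lm = cd.
So lm⁻¹ = cd⁻¹.
C = s·A.
Combining: lm⁻¹·C = cd⁻¹ · (s·A) = s·A·cd⁻¹.

s·A·cd⁻¹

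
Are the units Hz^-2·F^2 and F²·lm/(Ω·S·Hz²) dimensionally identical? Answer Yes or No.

Left side:
  Hz = 1/s = s⁻¹ (frequency is cycles per second).
  So Hz⁻² = s².
  F = C/V (capacitance = charge per voltage),
      = A·s/(kg·m²·s⁻³·A⁻¹) (substituting C and V),
      = kg⁻¹·m⁻²·s⁴·A².
  So F² = kg⁻²·m⁻⁴·s⁸·A⁴.
  Combining: Hz⁻²·F² = s² · (kg⁻²·m⁻⁴·s⁸·A⁴) = kg⁻²·m⁻⁴·s¹⁰·A⁴.
Right side:
  Ω = V/A (resistance = voltage per current),
      = kg·m²·s⁻³·A⁻².
  So Ω⁻¹ = kg⁻¹·m⁻²·s³·A².
  S = 1/Ω (conductance is reciprocal resistance),
      = kg⁻¹·m⁻²·s³·A².
  So S⁻¹ = kg·m²·s⁻³·A⁻².
  F = C/V (capacitance = charge per voltage),
      = A·s/(kg·m²·s⁻³·A⁻¹) (substituting C and V),
      = kg⁻¹·m⁻²·s⁴·A².
  So F² = kg⁻²·m⁻⁴·s⁸·A⁴.
  Hz = 1/s = s⁻¹ (frequency is cycles per second).
  So Hz⁻² = s².
  lm = cd·sr = cd (luminous flux; sr is dimensionless).
  Combining: Ω⁻¹·S⁻¹·F²·Hz⁻²·lm = (kg⁻¹·m⁻²·s³·A²) · (kg·m²·s⁻³·A⁻²) · (kg⁻²·m⁻⁴·s⁸·A⁴) · s² · cd = kg⁻²·m⁻⁴·s¹⁰·A⁴·cd.
Left is kg⁻²·m⁻⁴·s¹⁰·A⁴; right is kg⁻²·m⁻⁴·s¹⁰·A⁴·cd — different.

No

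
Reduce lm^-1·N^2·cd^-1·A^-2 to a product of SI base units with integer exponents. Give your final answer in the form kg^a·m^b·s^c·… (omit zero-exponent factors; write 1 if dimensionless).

kg²·m²·s⁻⁴·A⁻²·cd⁻²

lm = cd.
So lm⁻¹ = cd⁻¹.
N = kg·m·s⁻².
So N² = kg²·m²·s⁻⁴.
Combining: lm⁻¹·N²·cd⁻¹·A⁻² = cd⁻¹ · (kg²·m²·s⁻⁴) · cd⁻¹ · A⁻² = kg²·m²·s⁻⁴·A⁻²·cd⁻².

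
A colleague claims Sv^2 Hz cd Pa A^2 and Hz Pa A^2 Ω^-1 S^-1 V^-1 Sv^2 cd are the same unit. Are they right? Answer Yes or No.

Left side:
  Sv = m²·s⁻².
  So Sv² = m⁴·s⁻⁴.
  Hz = s⁻¹.
  Pa = kg·m⁻¹·s⁻².
  Combining: Sv²·Hz·cd·Pa·A² = (m⁴·s⁻⁴) · s⁻¹ · cd · (kg·m⁻¹·s⁻²) · A² = kg·m³·s⁻⁷·A²·cd.
Right side:
  Hz = 1/s = s⁻¹ (frequency is cycles per second).
  Pa = N/m² (pressure = force per area),
      = kg·m⁻¹·s⁻².
  Ω = V/A (resistance = voltage per current),
      = kg·m²·s⁻³·A⁻².
  So Ω⁻¹ = kg⁻¹·m⁻²·s³·A².
  S = 1/Ω (conductance is reciprocal resistance),
      = kg⁻¹·m⁻²·s³·A².
  So S⁻¹ = kg·m²·s⁻³·A⁻².
  V = W/A (potential = power per current),
      = kg·m²·s⁻³·A⁻¹.
  So V⁻¹ = kg⁻¹·m⁻²·s³·A.
  Sv = J/kg (equivalent dose = energy per mass),
      = m²·s⁻².
  So Sv² = m⁴·s⁻⁴.
  Combining: Hz·Pa·A²·Ω⁻¹·S⁻¹·V⁻¹·Sv²·cd = s⁻¹ · (kg·m⁻¹·s⁻²) · A² · (kg⁻¹·m⁻²·s³·A²) · (kg·m²·s⁻³·A⁻²) · (kg⁻¹·m⁻²·s³·A) · (m⁴·s⁻⁴) · cd = m·s⁻⁴·A³·cd.
Left is kg·m³·s⁻⁷·A²·cd; right is m·s⁻⁴·A³·cd — different.

No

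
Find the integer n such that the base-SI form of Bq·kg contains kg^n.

1

Bq = s⁻¹.
Combining: Bq·kg = s⁻¹ · kg = kg·s⁻¹.
The exponent of kg is 1.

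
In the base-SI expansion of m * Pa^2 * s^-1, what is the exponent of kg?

2

Pa = N/m² (pressure = force per area),
    = kg·m⁻¹·s⁻².
So Pa² = kg²·m⁻²·s⁻⁴.
Combining: m·Pa²·s⁻¹ = m · (kg²·m⁻²·s⁻⁴) · s⁻¹ = kg²·m⁻¹·s⁻⁵.
The exponent of kg is 2.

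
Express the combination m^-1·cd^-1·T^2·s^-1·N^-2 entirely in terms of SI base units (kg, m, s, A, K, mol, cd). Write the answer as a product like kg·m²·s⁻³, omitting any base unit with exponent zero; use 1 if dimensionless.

T = Wb/m² (flux density = flux per area),
    = kg·s⁻²·A⁻¹.
So T² = kg²·s⁻⁴·A⁻².
N = kg·m/s² = kg·m·s⁻² (force = mass × acceleration).
So N⁻² = kg⁻²·m⁻²·s⁴.
Combining: m⁻¹·cd⁻¹·T²·s⁻¹·N⁻² = m⁻¹ · cd⁻¹ · (kg²·s⁻⁴·A⁻²) · s⁻¹ · (kg⁻²·m⁻²·s⁴) = m⁻³·s⁻¹·A⁻²·cd⁻¹.

m⁻³·s⁻¹·A⁻²·cd⁻¹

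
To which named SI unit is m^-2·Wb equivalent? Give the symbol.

T

Wb = kg·m²·s⁻²·A⁻¹.
Combining: m⁻²·Wb = m⁻² · (kg·m²·s⁻²·A⁻¹) = kg·s⁻²·A⁻¹.
kg·s⁻²·A⁻¹ is the base-SI form of the tesla.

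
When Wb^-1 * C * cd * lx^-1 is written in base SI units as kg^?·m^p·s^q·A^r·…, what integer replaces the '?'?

Wb = V·s (flux: a volt is a weber per second),
    = kg·m²·s⁻²·A⁻¹.
So Wb⁻¹ = kg⁻¹·m⁻²·s²·A.
C = A·s = s·A (charge = current × time).
lx = lm/m² (illuminance = luminous flux per area),
    = m⁻²·cd.
So lx⁻¹ = m²·cd⁻¹.
Combining: Wb⁻¹·C·cd·lx⁻¹ = (kg⁻¹·m⁻²·s²·A) · (s·A) · cd · (m²·cd⁻¹) = kg⁻¹·s³·A².
The exponent of kg is -1.

-1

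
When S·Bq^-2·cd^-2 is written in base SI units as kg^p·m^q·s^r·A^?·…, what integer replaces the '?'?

2

S = 1/Ω (conductance is reciprocal resistance),
    = kg⁻¹·m⁻²·s³·A².
Bq = 1/s = s⁻¹ (activity is decays per second).
So Bq⁻² = s².
Combining: S·Bq⁻²·cd⁻² = (kg⁻¹·m⁻²·s³·A²) · s² · cd⁻² = kg⁻¹·m⁻²·s⁵·A²·cd⁻².
The exponent of A is 2.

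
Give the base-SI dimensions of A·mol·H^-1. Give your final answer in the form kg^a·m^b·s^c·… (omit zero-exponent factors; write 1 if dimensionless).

kg⁻¹·m⁻²·s²·A³·mol

H = Wb/A (inductance = flux per current),
    = kg·m²·s⁻²·A⁻².
So H⁻¹ = kg⁻¹·m⁻²·s²·A².
Combining: A·mol·H⁻¹ = A · mol · (kg⁻¹·m⁻²·s²·A²) = kg⁻¹·m⁻²·s²·A³·mol.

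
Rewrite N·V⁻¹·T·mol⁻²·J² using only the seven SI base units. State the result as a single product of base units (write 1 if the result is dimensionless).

kg³·m³·s⁻⁵·mol⁻²

N = kg·m·s⁻².
V = kg·m²·s⁻³·A⁻¹.
So V⁻¹ = kg⁻¹·m⁻²·s³·A.
T = kg·s⁻²·A⁻¹.
J = kg·m²·s⁻².
So J² = kg²·m⁴·s⁻⁴.
Combining: N·V⁻¹·T·mol⁻²·J² = (kg·m·s⁻²) · (kg⁻¹·m⁻²·s³·A) · (kg·s⁻²·A⁻¹) · mol⁻² · (kg²·m⁴·s⁻⁴) = kg³·m³·s⁻⁵·mol⁻².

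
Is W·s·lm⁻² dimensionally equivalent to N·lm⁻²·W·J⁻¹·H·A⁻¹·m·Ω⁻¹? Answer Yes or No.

Left side:
  W = J/s (power = energy per time),
      = kg·m²·s⁻³.
  lm = cd·sr = cd (luminous flux; sr is dimensionless).
  So lm⁻² = cd⁻².
  Combining: W·s·lm⁻² = (kg·m²·s⁻³) · s · cd⁻² = kg·m²·s⁻²·cd⁻².
Right side:
  N = kg·m·s⁻².
  lm = cd.
  So lm⁻² = cd⁻².
  W = kg·m²·s⁻³.
  J = kg·m²·s⁻².
  So J⁻¹ = kg⁻¹·m⁻²·s².
  H = kg·m²·s⁻²·A⁻².
  Ω = kg·m²·s⁻³·A⁻².
  So Ω⁻¹ = kg⁻¹·m⁻²·s³·A².
  Combining: N·lm⁻²·W·J⁻¹·H·A⁻¹·m·Ω⁻¹ = (kg·m·s⁻²) · cd⁻² · (kg·m²·s⁻³) · (kg⁻¹·m⁻²·s²) · (kg·m²·s⁻²·A⁻²) · A⁻¹ · m · (kg⁻¹·m⁻²·s³·A²) = kg·m²·s⁻²·A⁻¹·cd⁻².
Left is kg·m²·s⁻²·cd⁻²; right is kg·m²·s⁻²·A⁻¹·cd⁻² — different.

No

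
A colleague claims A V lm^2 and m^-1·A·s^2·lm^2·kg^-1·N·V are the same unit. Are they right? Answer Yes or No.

Left side:
  V = W/A (potential = power per current),
      = kg·m²·s⁻³·A⁻¹.
  lm = cd·sr = cd (luminous flux; sr is dimensionless).
  So lm² = cd².
  Combining: A·V·lm² = A · (kg·m²·s⁻³·A⁻¹) · cd² = kg·m²·s⁻³·cd².
Right side:
  lm = cd.
  So lm² = cd².
  N = kg·m·s⁻².
  V = kg·m²·s⁻³·A⁻¹.
  Combining: m⁻¹·A·s²·lm²·kg⁻¹·N·V = m⁻¹ · A · s² · cd² · kg⁻¹ · (kg·m·s⁻²) · (kg·m²·s⁻³·A⁻¹) = kg·m²·s⁻³·cd².
Both reduce to kg·m²·s⁻³·cd².

Yes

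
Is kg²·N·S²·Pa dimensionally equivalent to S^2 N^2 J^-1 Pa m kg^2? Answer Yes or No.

Left side:
  N = kg·m·s⁻².
  S = kg⁻¹·m⁻²·s³·A².
  So S² = kg⁻²·m⁻⁴·s⁶·A⁴.
  Pa = kg·m⁻¹·s⁻².
  Combining: kg²·N·S²·Pa = kg² · (kg·m·s⁻²) · (kg⁻²·m⁻⁴·s⁶·A⁴) · (kg·m⁻¹·s⁻²) = kg²·m⁻⁴·s²·A⁴.
Right side:
  S = kg⁻¹·m⁻²·s³·A².
  So S² = kg⁻²·m⁻⁴·s⁶·A⁴.
  N = kg·m·s⁻².
  So N² = kg²·m²·s⁻⁴.
  J = kg·m²·s⁻².
  So J⁻¹ = kg⁻¹·m⁻²·s².
  Pa = kg·m⁻¹·s⁻².
  Combining: S²·N²·J⁻¹·Pa·m·kg² = (kg⁻²·m⁻⁴·s⁶·A⁴) · (kg²·m²·s⁻⁴) · (kg⁻¹·m⁻²·s²) · (kg·m⁻¹·s⁻²) · m · kg² = kg²·m⁻⁴·s²·A⁴.
Both reduce to kg²·m⁻⁴·s²·A⁴.

Yes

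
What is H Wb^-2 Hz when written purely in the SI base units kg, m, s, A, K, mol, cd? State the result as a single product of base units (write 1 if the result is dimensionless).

H = Wb/A (inductance = flux per current),
    = kg·m²·s⁻²·A⁻².
Wb = V·s (flux: a volt is a weber per second),
    = kg·m²·s⁻²·A⁻¹.
So Wb⁻² = kg⁻²·m⁻⁴·s⁴·A².
Hz = 1/s = s⁻¹ (frequency is cycles per second).
Combining: H·Wb⁻²·Hz = (kg·m²·s⁻²·A⁻²) · (kg⁻²·m⁻⁴·s⁴·A²) · s⁻¹ = kg⁻¹·m⁻²·s.

kg⁻¹·m⁻²·s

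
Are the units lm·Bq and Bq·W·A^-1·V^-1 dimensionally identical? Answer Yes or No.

No

Left side:
  lm = cd.
  Bq = s⁻¹.
  Combining: lm·Bq = cd · s⁻¹ = s⁻¹·cd.
Right side:
  Bq = 1/s = s⁻¹ (activity is decays per second).
  W = J/s (power = energy per time),
      = kg·m²·s⁻³.
  V = W/A (potential = power per current),
      = kg·m²·s⁻³·A⁻¹.
  So V⁻¹ = kg⁻¹·m⁻²·s³·A.
  Combining: Bq·W·A⁻¹·V⁻¹ = s⁻¹ · (kg·m²·s⁻³) · A⁻¹ · (kg⁻¹·m⁻²·s³·A) = s⁻¹.
Left is s⁻¹·cd; right is s⁻¹ — different.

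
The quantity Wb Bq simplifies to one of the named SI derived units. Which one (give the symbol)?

V

Wb = kg·m²·s⁻²·A⁻¹.
Bq = s⁻¹.
Combining: Wb·Bq = (kg·m²·s⁻²·A⁻¹) · s⁻¹ = kg·m²·s⁻³·A⁻¹.
kg·m²·s⁻³·A⁻¹ is the base-SI form of the volt.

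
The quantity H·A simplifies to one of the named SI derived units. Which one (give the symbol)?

H = kg·m²·s⁻²·A⁻².
Combining: H·A = (kg·m²·s⁻²·A⁻²) · A = kg·m²·s⁻²·A⁻¹.
kg·m²·s⁻²·A⁻¹ is the base-SI form of the weber.

Wb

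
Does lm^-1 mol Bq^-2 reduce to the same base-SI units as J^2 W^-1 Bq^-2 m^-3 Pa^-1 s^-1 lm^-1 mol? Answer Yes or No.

Yes

Left side:
  lm = cd.
  So lm⁻¹ = cd⁻¹.
  Bq = s⁻¹.
  So Bq⁻² = s².
  Combining: lm⁻¹·mol·Bq⁻² = cd⁻¹ · mol · s² = s²·mol·cd⁻¹.
Right side:
  J = N·m (work = force × distance),
      = kg·m²·s⁻².
  So J² = kg²·m⁴·s⁻⁴.
  W = J/s (power = energy per time),
      = kg·m²·s⁻³.
  So W⁻¹ = kg⁻¹·m⁻²·s³.
  Bq = 1/s = s⁻¹ (activity is decays per second).
  So Bq⁻² = s².
  Pa = N/m² (pressure = force per area),
      = kg·m⁻¹·s⁻².
  So Pa⁻¹ = kg⁻¹·m·s².
  lm = cd·sr = cd (luminous flux; sr is dimensionless).
  So lm⁻¹ = cd⁻¹.
  Combining: J²·W⁻¹·Bq⁻²·m⁻³·Pa⁻¹·s⁻¹·lm⁻¹·mol = (kg²·m⁴·s⁻⁴) · (kg⁻¹·m⁻²·s³) · s² · m⁻³ · (kg⁻¹·m·s²) · s⁻¹ · cd⁻¹ · mol = s²·mol·cd⁻¹.
Both reduce to s²·mol·cd⁻¹.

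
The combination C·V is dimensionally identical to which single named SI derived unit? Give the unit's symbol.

J

C = s·A.
V = kg·m²·s⁻³·A⁻¹.
Combining: C·V = (s·A) · (kg·m²·s⁻³·A⁻¹) = kg·m²·s⁻².
kg·m²·s⁻² is the base-SI form of the joule.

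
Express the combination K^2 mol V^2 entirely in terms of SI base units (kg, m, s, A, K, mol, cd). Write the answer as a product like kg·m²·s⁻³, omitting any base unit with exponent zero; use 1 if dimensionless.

kg²·m⁴·s⁻⁶·A⁻²·K²·mol

V = W/A (potential = power per current),
    = kg·m²·s⁻³·A⁻¹.
So V² = kg²·m⁴·s⁻⁶·A⁻².
Combining: K²·mol·V² = K² · mol · (kg²·m⁴·s⁻⁶·A⁻²) = kg²·m⁴·s⁻⁶·A⁻²·K²·mol.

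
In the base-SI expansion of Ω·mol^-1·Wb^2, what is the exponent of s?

-7

Ω = kg·m²·s⁻³·A⁻².
Wb = kg·m²·s⁻²·A⁻¹.
So Wb² = kg²·m⁴·s⁻⁴·A⁻².
Combining: Ω·mol⁻¹·Wb² = (kg·m²·s⁻³·A⁻²) · mol⁻¹ · (kg²·m⁴·s⁻⁴·A⁻²) = kg³·m⁶·s⁻⁷·A⁻⁴·mol⁻¹.
The exponent of s is -7.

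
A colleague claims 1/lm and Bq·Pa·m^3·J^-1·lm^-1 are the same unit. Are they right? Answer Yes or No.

No

Left side:
  lm = cd.
  So lm⁻¹ = cd⁻¹.
Right side:
  Bq = 1/s = s⁻¹ (activity is decays per second).
  Pa = N/m² (pressure = force per area),
      = kg·m⁻¹·s⁻².
  J = N·m (work = force × distance),
      = kg·m²·s⁻².
  So J⁻¹ = kg⁻¹·m⁻²·s².
  lm = cd·sr = cd (luminous flux; sr is dimensionless).
  So lm⁻¹ = cd⁻¹.
  Combining: Bq·Pa·m³·J⁻¹·lm⁻¹ = s⁻¹ · (kg·m⁻¹·s⁻²) · m³ · (kg⁻¹·m⁻²·s²) · cd⁻¹ = s⁻¹·cd⁻¹.
Left is cd⁻¹; right is s⁻¹·cd⁻¹ — different.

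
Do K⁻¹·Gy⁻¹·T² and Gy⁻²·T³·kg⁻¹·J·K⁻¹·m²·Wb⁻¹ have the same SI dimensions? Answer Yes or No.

Left side:
  Gy = J/kg (absorbed dose = energy per mass),
      = m²·s⁻².
  So Gy⁻¹ = m⁻²·s².
  T = Wb/m² (flux density = flux per area),
      = kg·s⁻²·A⁻¹.
  So T² = kg²·s⁻⁴·A⁻².
  Combining: K⁻¹·Gy⁻¹·T² = K⁻¹ · (m⁻²·s²) · (kg²·s⁻⁴·A⁻²) = kg²·m⁻²·s⁻²·A⁻²·K⁻¹.
Right side:
  Gy = J/kg (absorbed dose = energy per mass),
      = m²·s⁻².
  So Gy⁻² = m⁻⁴·s⁴.
  T = Wb/m² (flux density = flux per area),
      = kg·s⁻²·A⁻¹.
  So T³ = kg³·s⁻⁶·A⁻³.
  J = N·m (work = force × distance),
      = kg·m²·s⁻².
  Wb = V·s (flux: a volt is a weber per second),
      = kg·m²·s⁻²·A⁻¹.
  So Wb⁻¹ = kg⁻¹·m⁻²·s²·A.
  Combining: Gy⁻²·T³·kg⁻¹·J·K⁻¹·m²·Wb⁻¹ = (m⁻⁴·s⁴) · (kg³·s⁻⁶·A⁻³) · kg⁻¹ · (kg·m²·s⁻²) · K⁻¹ · m² · (kg⁻¹·m⁻²·s²·A) = kg²·m⁻²·s⁻²·A⁻²·K⁻¹.
Both reduce to kg²·m⁻²·s⁻²·A⁻²·K⁻¹.

Yes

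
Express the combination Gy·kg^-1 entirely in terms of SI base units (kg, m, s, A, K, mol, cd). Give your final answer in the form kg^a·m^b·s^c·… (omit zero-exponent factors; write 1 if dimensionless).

kg⁻¹·m²·s⁻²

Gy = m²·s⁻².
Combining: Gy·kg⁻¹ = (m²·s⁻²) · kg⁻¹ = kg⁻¹·m²·s⁻².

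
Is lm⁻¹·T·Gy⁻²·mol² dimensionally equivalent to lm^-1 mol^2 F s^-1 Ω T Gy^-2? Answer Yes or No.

Yes

Left side:
  lm = cd·sr = cd (luminous flux; sr is dimensionless).
  So lm⁻¹ = cd⁻¹.
  T = Wb/m² (flux density = flux per area),
      = kg·s⁻²·A⁻¹.
  Gy = J/kg (absorbed dose = energy per mass),
      = m²·s⁻².
  So Gy⁻² = m⁻⁴·s⁴.
  Combining: lm⁻¹·T·Gy⁻²·mol² = cd⁻¹ · (kg·s⁻²·A⁻¹) · (m⁻⁴·s⁴) · mol² = kg·m⁻⁴·s²·A⁻¹·mol²·cd⁻¹.
Right side:
  lm = cd.
  So lm⁻¹ = cd⁻¹.
  F = kg⁻¹·m⁻²·s⁴·A².
  Ω = kg·m²·s⁻³·A⁻².
  T = kg·s⁻²·A⁻¹.
  Gy = m²·s⁻².
  So Gy⁻² = m⁻⁴·s⁴.
  Combining: lm⁻¹·mol²·F·s⁻¹·Ω·T·Gy⁻² = cd⁻¹ · mol² · (kg⁻¹·m⁻²·s⁴·A²) · s⁻¹ · (kg·m²·s⁻³·A⁻²) · (kg·s⁻²·A⁻¹) · (m⁻⁴·s⁴) = kg·m⁻⁴·s²·A⁻¹·mol²·cd⁻¹.
Both reduce to kg·m⁻⁴·s²·A⁻¹·mol²·cd⁻¹.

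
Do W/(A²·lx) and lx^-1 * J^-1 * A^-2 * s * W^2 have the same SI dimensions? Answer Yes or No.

Left side:
  W = J/s (power = energy per time),
      = kg·m²·s⁻³.
  lx = lm/m² (illuminance = luminous flux per area),
      = m⁻²·cd.
  So lx⁻¹ = m²·cd⁻¹.
  Combining: A⁻²·W·lx⁻¹ = A⁻² · (kg·m²·s⁻³) · (m²·cd⁻¹) = kg·m⁴·s⁻³·A⁻²·cd⁻¹.
Right side:
  lx = m⁻²·cd.
  So lx⁻¹ = m²·cd⁻¹.
  J = kg·m²·s⁻².
  So J⁻¹ = kg⁻¹·m⁻²·s².
  W = kg·m²·s⁻³.
  So W² = kg²·m⁴·s⁻⁶.
  Combining: lx⁻¹·J⁻¹·A⁻²·s·W² = (m²·cd⁻¹) · (kg⁻¹·m⁻²·s²) · A⁻² · s · (kg²·m⁴·s⁻⁶) = kg·m⁴·s⁻³·A⁻²·cd⁻¹.
Both reduce to kg·m⁴·s⁻³·A⁻²·cd⁻¹.

Yes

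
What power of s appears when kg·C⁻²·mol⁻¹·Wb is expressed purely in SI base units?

-4

C = A·s = s·A (charge = current × time).
So C⁻² = s⁻²·A⁻².
Wb = V·s (flux: a volt is a weber per second),
    = kg·m²·s⁻²·A⁻¹.
Combining: kg·C⁻²·mol⁻¹·Wb = kg · (s⁻²·A⁻²) · mol⁻¹ · (kg·m²·s⁻²·A⁻¹) = kg²·m²·s⁻⁴·A⁻³·mol⁻¹.
The exponent of s is -4.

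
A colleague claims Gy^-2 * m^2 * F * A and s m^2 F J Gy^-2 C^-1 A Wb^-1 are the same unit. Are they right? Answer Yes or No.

Yes

Left side:
  Gy = m²·s⁻².
  So Gy⁻² = m⁻⁴·s⁴.
  F = kg⁻¹·m⁻²·s⁴·A².
  Combining: Gy⁻²·m²·F·A = (m⁻⁴·s⁴) · m² · (kg⁻¹·m⁻²·s⁴·A²) · A = kg⁻¹·m⁻⁴·s⁸·A³.
Right side:
  F = C/V (capacitance = charge per voltage),
      = A·s/(kg·m²·s⁻³·A⁻¹) (substituting C and V),
      = kg⁻¹·m⁻²·s⁴·A².
  J = N·m (work = force × distance),
      = kg·m²·s⁻².
  Gy = J/kg (absorbed dose = energy per mass),
      = m²·s⁻².
  So Gy⁻² = m⁻⁴·s⁴.
  C = A·s = s·A (charge = current × time).
  So C⁻¹ = s⁻¹·A⁻¹.
  Wb = V·s (flux: a volt is a weber per second),
      = kg·m²·s⁻²·A⁻¹.
  So Wb⁻¹ = kg⁻¹·m⁻²·s²·A.
  Combining: s·m²·F·J·Gy⁻²·C⁻¹·A·Wb⁻¹ = s · m² · (kg⁻¹·m⁻²·s⁴·A²) · (kg·m²·s⁻²) · (m⁻⁴·s⁴) · (s⁻¹·A⁻¹) · A · (kg⁻¹·m⁻²·s²·A) = kg⁻¹·m⁻⁴·s⁸·A³.
Both reduce to kg⁻¹·m⁻⁴·s⁸·A³.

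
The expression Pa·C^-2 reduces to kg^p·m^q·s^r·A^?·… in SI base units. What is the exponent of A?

-2

Pa = kg·m⁻¹·s⁻².
C = s·A.
So C⁻² = s⁻²·A⁻².
Combining: Pa·C⁻² = (kg·m⁻¹·s⁻²) · (s⁻²·A⁻²) = kg·m⁻¹·s⁻⁴·A⁻².
The exponent of A is -2.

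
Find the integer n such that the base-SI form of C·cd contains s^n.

C = s·A.
Combining: C·cd = (s·A) · cd = s·A·cd.
The exponent of s is 1.

1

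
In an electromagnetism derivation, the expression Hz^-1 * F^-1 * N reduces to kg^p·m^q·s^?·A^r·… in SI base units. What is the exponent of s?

-5

Hz = s⁻¹.
So Hz⁻¹ = s.
F = kg⁻¹·m⁻²·s⁴·A².
So F⁻¹ = kg·m²·s⁻⁴·A⁻².
N = kg·m·s⁻².
Combining: Hz⁻¹·F⁻¹·N = s · (kg·m²·s⁻⁴·A⁻²) · (kg·m·s⁻²) = kg²·m³·s⁻⁵·A⁻².
The exponent of s is -5.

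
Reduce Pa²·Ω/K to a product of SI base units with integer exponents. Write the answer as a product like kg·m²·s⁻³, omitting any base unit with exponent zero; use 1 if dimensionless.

Pa = N/m² (pressure = force per area),
    = kg·m⁻¹·s⁻².
So Pa² = kg²·m⁻²·s⁻⁴.
Ω = V/A (resistance = voltage per current),
    = kg·m²·s⁻³·A⁻².
Combining: Pa²·K⁻¹·Ω = (kg²·m⁻²·s⁻⁴) · K⁻¹ · (kg·m²·s⁻³·A⁻²) = kg³·s⁻⁷·A⁻²·K⁻¹.

kg³·s⁻⁷·A⁻²·K⁻¹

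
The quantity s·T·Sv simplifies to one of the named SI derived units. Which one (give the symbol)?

V

T = Wb/m² (flux density = flux per area),
    = kg·s⁻²·A⁻¹.
Sv = J/kg (equivalent dose = energy per mass),
    = m²·s⁻².
Combining: s·T·Sv = s · (kg·s⁻²·A⁻¹) · (m²·s⁻²) = kg·m²·s⁻³·A⁻¹.
kg·m²·s⁻³·A⁻¹ is the base-SI form of the volt.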